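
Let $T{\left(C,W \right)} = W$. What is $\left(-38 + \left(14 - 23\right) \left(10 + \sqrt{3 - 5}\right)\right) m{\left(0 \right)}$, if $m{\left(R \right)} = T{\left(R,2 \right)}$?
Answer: $-256 - 18 i \sqrt{2} \approx -256.0 - 25.456 i$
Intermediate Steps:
$m{\left(R \right)} = 2$
$\left(-38 + \left(14 - 23\right) \left(10 + \sqrt{3 - 5}\right)\right) m{\left(0 \right)} = \left(-38 + \left(14 - 23\right) \left(10 + \sqrt{3 - 5}\right)\right) 2 = \left(-38 - 9 \left(10 + \sqrt{-2}\right)\right) 2 = \left(-38 - 9 \left(10 + i \sqrt{2}\right)\right) 2 = \left(-38 - \left(90 + 9 i \sqrt{2}\right)\right) 2 = \left(-128 - 9 i \sqrt{2}\right) 2 = -256 - 18 i \sqrt{2}$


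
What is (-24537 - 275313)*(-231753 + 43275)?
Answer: 56515128300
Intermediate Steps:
(-24537 - 275313)*(-231753 + 43275) = -299850*(-188478) = 56515128300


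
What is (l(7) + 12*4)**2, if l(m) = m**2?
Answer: 9409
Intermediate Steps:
(l(7) + 12*4)**2 = (7**2 + 12*4)**2 = (49 + 48)**2 = 97**2 = 9409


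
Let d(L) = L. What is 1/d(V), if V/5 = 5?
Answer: 1/25 ≈ 0.040000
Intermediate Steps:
V = 25 (V = 5*5 = 25)
1/d(V) = 1/25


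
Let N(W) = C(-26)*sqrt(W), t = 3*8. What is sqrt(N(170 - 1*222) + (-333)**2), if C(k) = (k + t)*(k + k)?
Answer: sqrt(110889 + 208*I*sqrt(13)) ≈ 333.0 + 1.126*I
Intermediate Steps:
t = 24
C(k) = 2*k*(24 + k) (C(k) = (k + 24)*(k + k) = (24 + k)*(2*k) = 2*k*(24 + k))
N(W) = 104*sqrt(W) (N(W) = (2*(-26)*(24 - 26))*sqrt(W) = (2*(-26)*(-2))*sqrt(W) = 104*sqrt(W))
sqrt(N(170 - 1*222) + (-333)**2) = sqrt(104*sqrt(170 - 1*222) + (-333)**2) = sqrt(104*sqrt(170 - 222) + 110889) = sqrt(104*sqrt(-52) + 110889) = sqrt(104*(2*I*sqrt(13)) + 110889) = sqrt(208*I*sqrt(13) + 110889) = sqrt(110889 + 208*I*sqrt(13))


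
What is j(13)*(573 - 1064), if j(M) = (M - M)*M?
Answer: 0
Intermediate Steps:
j(M) = 0 (j(M) = 0*M = 0)
j(13)*(573 - 1064) = 0*(573 - 1064) = 0*(-491) = 0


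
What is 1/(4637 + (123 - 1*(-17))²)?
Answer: 1/24237 ≈ 4.1259e-5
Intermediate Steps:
1/(4637 + (123 - 1*(-17))²) = 1/(4637 + (123 + 17)²) = 1/(4637 + 140²) = 1/(4637 + 19600) = 1/24237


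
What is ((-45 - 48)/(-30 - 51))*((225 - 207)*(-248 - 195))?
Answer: -27466/3 ≈ -9155.3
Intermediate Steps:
((-45 - 48)/(-30 - 51))*((225 - 207)*(-248 - 195)) = (-93/(-81))*(18*(-443)) = -93*(-1/81)*(-7974) = (31/27)*(-7974) = -27466/3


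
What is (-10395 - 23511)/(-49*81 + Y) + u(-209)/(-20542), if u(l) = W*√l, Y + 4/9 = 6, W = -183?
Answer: 305154/35671 + 183*I*√209/20542 ≈ 8.5547 + 0.12879*I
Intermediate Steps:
Y = 50/9 (Y = -4/9 + 6 = 50/9 ≈ 5.5556)
u(l) = -183*√l
(-10395 - 23511)/(-49*81 + Y) + u(-209)/(-20542) = (-10395 - 23511)/(-49*81 + 50/9) - 183*I*√209/(-20542) = -33906/(-3969 + 50/9) - 183*I*√209*(-1/20542) = -33906/(-35671/9) - 183*I*√209*(-1/20542) = -33906*(-9/35671) + 183*I*√209/20542 = 305154/35671 + 183*I*√209/20542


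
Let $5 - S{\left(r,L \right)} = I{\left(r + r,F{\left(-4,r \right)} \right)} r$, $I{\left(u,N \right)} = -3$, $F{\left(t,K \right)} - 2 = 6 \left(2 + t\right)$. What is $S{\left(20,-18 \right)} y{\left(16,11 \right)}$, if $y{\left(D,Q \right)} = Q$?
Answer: $715$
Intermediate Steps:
$F{\left(t,K \right)} = 14 + 6 t$ ($F{\left(t,K \right)} = 2 + 6 \left(2 + t\right) = 2 + \left(12 + 6 t\right) = 14 + 6 t$)
$S{\left(r,L \right)} = 5 + 3 r$ ($S{\left(r,L \right)} = 5 - - 3 r = 5 + 3 r$)
$S{\left(20,-18 \right)} y{\left(16,11 \right)} = \left(5 + 3 \cdot 20\right) 11 = \left(5 + 60\right) 11 = 65 \cdot 11 = 715$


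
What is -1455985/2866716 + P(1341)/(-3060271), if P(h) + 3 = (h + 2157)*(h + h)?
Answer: -31350186099163/8772927840036 ≈ -3.5735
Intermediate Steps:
P(h) = -3 + 2*h*(2157 + h) (P(h) = -3 + (h + 2157)*(h + h) = -3 + (2157 + h)*(2*h) = -3 + 2*h*(2157 + h))
-1455985/2866716 + P(1341)/(-3060271) = -1455985/2866716 + (-3 + 2*1341**2 + 4314*1341)/(-3060271) = -1455985*1/2866716 + (-3 + 2*1798281 + 5785074)*(-1/3060271) = -1455985/2866716 + (-3 + 3596562 + 5785074)*(-1/3060271) = -1455985/2866716 + 9381633*(-1/3060271) = -1455985/2866716 - 9381633/3060271 = -31350186099163/8772927840036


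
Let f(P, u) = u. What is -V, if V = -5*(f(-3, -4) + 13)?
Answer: 45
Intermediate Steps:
V = -45 (V = -5*(-4 + 13) = -5*9 = -45)
-V = -1*(-45) = 45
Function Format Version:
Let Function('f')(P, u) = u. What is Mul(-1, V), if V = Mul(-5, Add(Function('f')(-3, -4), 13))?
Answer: 45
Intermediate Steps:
V = -45 (V = Mul(-5, Add(-4, 13)) = Mul(-5, 9) = -45)
Mul(-1, V) = Mul(-1, -45) = 45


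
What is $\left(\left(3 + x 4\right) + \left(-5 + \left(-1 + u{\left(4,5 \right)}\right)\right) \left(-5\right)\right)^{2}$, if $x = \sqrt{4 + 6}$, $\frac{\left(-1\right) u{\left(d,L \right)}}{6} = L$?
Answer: $33649 + 1464 \sqrt{10} \approx 38279.0$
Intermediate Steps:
$u{\left(d,L \right)} = - 6 L$
$x = \sqrt{10} \approx 3.1623$
$\left(\left(3 + x 4\right) + \left(-5 + \left(-1 + u{\left(4,5 \right)}\right)\right) \left(-5\right)\right)^{2} = \left(\left(3 + \sqrt{10} \cdot 4\right) + \left(-5 - 31\right) \left(-5\right)\right)^{2} = \left(\left(3 + 4 \sqrt{10}\right) + \left(-5 - 31\right) \left(-5\right)\right)^{2} = \left(\left(3 + 4 \sqrt{10}\right) - -180\right)^{2} = \left(\left(3 + 4 \sqrt{10}\right) + 180\right)^{2} = \left(183 + 4 \sqrt{10}\right)^{2}$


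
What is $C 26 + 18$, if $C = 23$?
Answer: $616$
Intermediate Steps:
$C 26 + 18 = 23 \cdot 26 + 18 = 598 + 18 = 616$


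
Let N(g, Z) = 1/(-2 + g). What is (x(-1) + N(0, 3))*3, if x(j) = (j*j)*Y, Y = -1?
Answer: -9/2 ≈ -4.5000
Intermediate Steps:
x(j) = -j² (x(j) = (j*j)*(-1) = j²*(-1) = -j²)
(x(-1) + N(0, 3))*3 = (-1*(-1)² + 1/(-2 + 0))*3 = (-1*1 + 1/(-2))*3 = (-1 - ½)*3 = -3/2*3 = -9/2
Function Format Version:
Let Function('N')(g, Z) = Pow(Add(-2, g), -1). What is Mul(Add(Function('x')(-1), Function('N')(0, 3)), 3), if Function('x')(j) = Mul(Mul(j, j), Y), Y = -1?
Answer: Rational(-9, 2) ≈ -4.5000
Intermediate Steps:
Function('x')(j) = Mul(-1, Pow(j, 2)) (Function('x')(j) = Mul(Mul(j, j), -1) = Mul(Pow(j, 2), -1) = Mul(-1, Pow(j, 2)))
Mul(Add(Function('x')(-1), Function('N')(0, 3)), 3) = Mul(Add(Mul(-1, Pow(-1, 2)), Pow(Add(-2, 0), -1)), 3) = Mul(Add(Mul(-1, 1), Pow(-2, -1)), 3) = Mul(Add(-1, Rational(-1, 2)), 3) = Mul(Rational(-3, 2), 3) = Rational(-9, 2)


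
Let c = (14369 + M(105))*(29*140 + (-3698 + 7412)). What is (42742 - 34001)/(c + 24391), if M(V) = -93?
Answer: 8741/111006015 ≈ 7.8743e-5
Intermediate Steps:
c = 110981624 (c = (14369 - 93)*(29*140 + (-3698 + 7412)) = 14276*(4060 + 3714) = 14276*7774 = 110981624)
(42742 - 34001)/(c + 24391) = (42742 - 34001)/(110981624 + 24391) = 8741/111006015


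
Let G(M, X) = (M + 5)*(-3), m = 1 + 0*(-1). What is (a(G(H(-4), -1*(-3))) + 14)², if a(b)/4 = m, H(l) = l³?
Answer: 324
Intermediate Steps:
m = 1 (m = 1 + 0 = 1)
G(M, X) = -15 - 3*M (G(M, X) = (5 + M)*(-3) = -15 - 3*M)
a(b) = 4 (a(b) = 4*1 = 4)
(a(G(H(-4), -1*(-3))) + 14)² = (4 + 14)² = 18² = 324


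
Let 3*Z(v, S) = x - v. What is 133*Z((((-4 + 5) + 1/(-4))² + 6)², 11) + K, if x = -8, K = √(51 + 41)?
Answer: -1738709/768 + 2*√23 ≈ -2254.4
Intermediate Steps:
K = 2*√23 (K = √92 = 2*√23 ≈ 9.5917)
Z(v, S) = -8/3 - v/3 (Z(v, S) = (-8 - v)/3 = -8/3 - v/3)
133*Z((((-4 + 5) + 1/(-4))² + 6)², 11) + K = 133*(-8/3 - (((-4 + 5) + 1/(-4))² + 6)²/3) + 2*√23 = 133*(-8/3 - ((1 - ¼)² + 6)²/3) + 2*√23 = 133*(-8/3 - ((¾)² + 6)²/3) + 2*√23 = 133*(-8/3 - (9/16 + 6)²/3) + 2*√23 = 133*(-8/3 - (105/16)²/3) + 2*√23 = 133*(-8/3 - ⅓*11025/256) + 2*√23 = 133*(-8/3 - 3675/256) + 2*√23 = 133*(-13073/768) + 2*√23 = -1738709/768 + 2*√23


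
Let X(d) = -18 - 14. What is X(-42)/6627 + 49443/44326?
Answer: 326240329/293748402 ≈ 1.1106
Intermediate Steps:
X(d) = -32
X(-42)/6627 + 49443/44326 = -32/6627 + 49443/44326 = 326240329/293748402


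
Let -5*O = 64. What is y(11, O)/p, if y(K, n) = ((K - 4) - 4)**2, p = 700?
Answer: 9/700 ≈ 0.012857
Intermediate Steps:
O = -64/5 (O = -1/5*64 = -64/5 ≈ -12.800)
y(K, n) = (-8 + K)**2 (y(K, n) = ((-4 + K) - 4)**2 = (-8 + K)**2)
y(11, O)/p = (-8 + 11)**2/700 = 3**2*(1/700) = 9*(1/700) = 9/700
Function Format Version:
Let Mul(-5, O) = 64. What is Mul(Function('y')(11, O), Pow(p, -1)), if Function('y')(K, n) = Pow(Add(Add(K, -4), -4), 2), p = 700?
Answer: Rational(9, 700) ≈ 0.012857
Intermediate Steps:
O = Rational(-64, 5) (O = Mul(Rational(-1, 5), 64) = Rational(-64, 5) ≈ -12.800)
Function('y')(K, n) = Pow(Add(-8, K), 2) (Function('y')(K, n) = Pow(Add(Add(-4, K), -4), 2) = Pow(Add(-8, K), 2))
Mul(Function('y')(11, O), Pow(p, -1)) = Mul(Pow(Add(-8, 11), 2), Pow(700, -1)) = Mul(Pow(3, 2), Rational(1, 700)) = Mul(9, Rational(1, 700)) = Rational(9, 700)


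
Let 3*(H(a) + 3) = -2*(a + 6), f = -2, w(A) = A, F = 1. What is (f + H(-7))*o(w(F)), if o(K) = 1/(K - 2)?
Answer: 13/3 ≈ 4.3333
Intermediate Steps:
o(K) = 1/(-2 + K)
H(a) = -7 - 2*a/3 (H(a) = -3 + (-2*(a + 6))/3 = -3 + (-2*(6 + a))/3 = -3 + (-12 - 2*a)/3 = -3 + (-4 - 2*a/3) = -7 - 2*a/3)
(f + H(-7))*o(w(F)) = (-2 + (-7 - ⅔*(-7)))/(-2 + 1) = (-2 + (-7 + 14/3))/(-1) = (-2 - 7/3)*(-1) = -13/3*(-1) = 13/3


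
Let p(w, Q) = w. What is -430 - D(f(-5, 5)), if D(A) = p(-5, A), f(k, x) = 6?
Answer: -425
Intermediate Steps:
D(A) = -5
-430 - D(f(-5, 5)) = -430 - 1*(-5) = -430 + 5 = -425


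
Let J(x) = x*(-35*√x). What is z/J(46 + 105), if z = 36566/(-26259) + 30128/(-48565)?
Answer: 2566958942*√151/1017708765721725 ≈ 3.0994e-5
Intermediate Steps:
z = -2566958942/1275268335 (z = 36566*(-1/26259) + 30128*(-1/48565) = -36566/26259 - 30128/48565 = -2566958942/1275268335 ≈ -2.0129)
J(x) = -35*x^(3/2)
z/J(46 + 105) = -2566958942*(-1/(35*(46 + 105)^(3/2)))/1275268335 = -2566958942*(-√151/798035)/1275268335 = -(-2566958942)*√151/1017708765721725 = 2566958942*√151/1017708765721725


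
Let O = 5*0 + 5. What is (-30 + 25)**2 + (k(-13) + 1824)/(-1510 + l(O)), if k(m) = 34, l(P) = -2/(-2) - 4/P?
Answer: 179435/7549 ≈ 23.769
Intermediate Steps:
O = 5 (O = 0 + 5 = 5)
l(P) = 1 - 4/P (l(P) = -2*(-1/2) - 4/P = 1 - 4/P)
(-30 + 25)**2 + (k(-13) + 1824)/(-1510 + l(O)) = (-30 + 25)**2 + (34 + 1824)/(-1510 + (-4 + 5)/5) = (-5)**2 + 1858/(-1510 + (1/5)*1) = 25 + 1858/(-1510 + 1/5) = 25 + 1858/(-7549/5) = 25 + 1858*(-5/7549) = 25 - 9290/7549 = 179435/7549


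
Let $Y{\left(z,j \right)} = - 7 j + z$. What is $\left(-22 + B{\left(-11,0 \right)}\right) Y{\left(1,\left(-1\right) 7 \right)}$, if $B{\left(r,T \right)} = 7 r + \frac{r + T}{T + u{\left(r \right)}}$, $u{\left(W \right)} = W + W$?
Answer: $-4925$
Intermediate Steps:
$u{\left(W \right)} = 2 W$
$Y{\left(z,j \right)} = z - 7 j$
$B{\left(r,T \right)} = 7 r + \frac{T + r}{T + 2 r}$ ($B{\left(r,T \right)} = 7 r + \frac{r + T}{T + 2 r} = 7 r + \frac{T + r}{T + 2 r}$)
$\left(-22 + B{\left(-11,0 \right)}\right) Y{\left(1,\left(-1\right) 7 \right)} = \left(-22 + \frac{0 - 11 + 14 \left(-11\right)^{2} + 7 \cdot 0 \left(-11\right)}{0 + 2 \left(-11\right)}\right) \left(1 - 7 \left(\left(-1\right) 7\right)\right) = \left(-22 + \frac{0 - 11 + 14 \cdot 121 + 0}{0 - 22}\right) \left(1 - -49\right) = \left(-22 + \frac{0 - 11 + 1694 + 0}{-22}\right) \left(1 + 49\right) = \left(-22 - \frac{153}{2}\right) 50 = \left(- \frac{197}{2}\right) 50 = -4925$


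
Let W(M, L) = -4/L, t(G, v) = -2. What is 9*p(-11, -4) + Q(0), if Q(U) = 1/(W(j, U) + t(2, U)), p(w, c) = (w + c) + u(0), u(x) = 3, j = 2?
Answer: -108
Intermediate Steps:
p(w, c) = 3 + c + w (p(w, c) = (w + c) + 3 = (c + w) + 3 = 3 + c + w)
Q(U) = 1/(-2 - 4/U) (Q(U) = 1/(-4/U - 2) = 1/(-2 - 4/U))
9*p(-11, -4) + Q(0) = 9*(3 - 4 - 11) - 1*0/(4 + 2*0) = 9*(-12) - 1*0/(4 + 0) = -108 - 1*0/4 = -108 - 1*0*¼ = -108 + 0 = -108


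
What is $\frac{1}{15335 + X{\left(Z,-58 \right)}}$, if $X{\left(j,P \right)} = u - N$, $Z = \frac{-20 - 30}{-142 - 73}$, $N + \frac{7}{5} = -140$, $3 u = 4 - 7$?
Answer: $\frac{5}{77377} \approx 6.4619 \cdot 10^{-5}$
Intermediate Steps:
$u = -1$ ($u = \frac{4 - 7}{3} = \frac{1}{3} \left(-3\right) = -1$)
$N = - \frac{707}{5}$ ($N = - \frac{7}{5} - 140 = - \frac{707}{5} \approx -141.4$)
$Z = \frac{10}{43}$ ($Z = - \frac{50}{-215} = \left(-50\right) \left(- \frac{1}{215}\right) = \frac{10}{43} \approx 0.23256$)
$X{\left(j,P \right)} = \frac{702}{5}$ ($X{\left(j,P \right)} = -1 - - \frac{707}{5} = -1 + \frac{707}{5} = \frac{702}{5}$)
$\frac{1}{15335 + X{\left(Z,-58 \right)}} = \frac{1}{15335 + \frac{702}{5}} = \frac{1}{\frac{77377}{5}} = \frac{5}{77377}$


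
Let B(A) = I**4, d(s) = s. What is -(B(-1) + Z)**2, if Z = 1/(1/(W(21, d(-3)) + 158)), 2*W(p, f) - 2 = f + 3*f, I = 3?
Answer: -54756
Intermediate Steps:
W(p, f) = 1 + 2*f (W(p, f) = 1 + (f + 3*f)/2 = 1 + (4*f)/2 = 1 + 2*f)
B(A) = 81 (B(A) = 3**4 = 81)
Z = 153 (Z = 1/(1/((1 + 2*(-3)) + 158)) = 1/(1/((1 - 6) + 158)) = 1/(1/(-5 + 158)) = 1/(1/153) = 153)
-(B(-1) + Z)**2 = -(81 + 153)**2 = -1*234**2 = -1*54756 = -54756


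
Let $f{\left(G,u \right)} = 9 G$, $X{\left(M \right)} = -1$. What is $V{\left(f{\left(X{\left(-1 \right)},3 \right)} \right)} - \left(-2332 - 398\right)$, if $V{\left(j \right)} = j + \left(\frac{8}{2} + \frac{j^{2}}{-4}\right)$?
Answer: $\frac{10819}{4} \approx 2704.8$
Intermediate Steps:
$V{\left(j \right)} = 4 + j - \frac{j^{2}}{4}$ ($V{\left(j \right)} = j + \left(8 \cdot \frac{1}{2} + j^{2} \left(- \frac{1}{4}\right)\right) = j - \left(-4 + \frac{j^{2}}{4}\right) = 4 + j - \frac{j^{2}}{4}$)
$V{\left(f{\left(X{\left(-1 \right)},3 \right)} \right)} - \left(-2332 - 398\right) = \left(4 + 9 \left(-1\right) - \frac{\left(9 \left(-1\right)\right)^{2}}{4}\right) - \left(-2332 - 398\right) = \left(4 - 9 - \frac{\left(-9\right)^{2}}{4}\right) - \left(-2332 - 398\right) = \left(4 - 9 - \frac{81}{4}\right) - -2730 = \left(4 - 9 - \frac{81}{4}\right) + 2730 = - \frac{101}{4} + 2730 = \frac{10819}{4}$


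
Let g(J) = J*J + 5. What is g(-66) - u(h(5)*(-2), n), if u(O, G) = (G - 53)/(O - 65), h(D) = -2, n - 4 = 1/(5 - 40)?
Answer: 9309019/2135 ≈ 4360.2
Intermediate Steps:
n = 139/35 (n = 4 + 1/(5 - 40) = 4 + 1/(-35) = 4 - 1/35 = 139/35 ≈ 3.9714)
g(J) = 5 + J**2 (g(J) = J**2 + 5 = 5 + J**2)
u(O, G) = (-53 + G)/(-65 + O)
g(-66) - u(h(5)*(-2), n) = (5 + (-66)**2) - (-53 + 139/35)/(-65 - 2*(-2)) = (5 + 4356) - (-1716)/((-65 + 4)*35) = 4361 - (-1716)/((-61)*35) = 4361 - (-1)*(-1716)/(61*35) = 4361 - 1*1716/2135 = 4361 - 1716/2135 = 9309019/2135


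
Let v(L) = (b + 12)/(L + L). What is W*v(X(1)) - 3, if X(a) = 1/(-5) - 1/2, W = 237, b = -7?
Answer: -5946/7 ≈ -849.43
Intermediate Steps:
X(a) = -7/10 (X(a) = 1*(-1/5) - 1*1/2 = -1/5 - 1/2 = -7/10)
v(L) = 5/(2*L) (v(L) = (-7 + 12)/(L + L) = 5/((2*L)) = 5*(1/(2*L)) = 5/(2*L))
W*v(X(1)) - 3 = 237*(5/(2*(-7/10))) - 3 = 237*((5/2)*(-10/7)) - 3 = 237*(-25/7) - 3 = -5925/7 - 3 = -5946/7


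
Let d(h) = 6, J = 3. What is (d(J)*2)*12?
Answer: 144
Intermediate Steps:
(d(J)*2)*12 = (6*2)*12 = 12*12 = 144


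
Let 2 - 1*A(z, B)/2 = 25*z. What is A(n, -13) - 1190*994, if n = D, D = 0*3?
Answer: -1182856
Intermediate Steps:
D = 0
n = 0
A(z, B) = 4 - 50*z
A(n, -13) - 1190*994 = (4 - 50*0) - 1190*994 = (4 + 0) - 1182860 = 4 - 1182860 = -1182856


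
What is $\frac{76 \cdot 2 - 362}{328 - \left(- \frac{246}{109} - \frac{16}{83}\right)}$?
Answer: $- \frac{316645}{498263} \approx -0.6355$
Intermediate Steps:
$\frac{76 \cdot 2 - 362}{328 - \left(- \frac{246}{109} - \frac{16}{83}\right)} = \frac{152 - 362}{328 - - \frac{22162}{9047}} = - \frac{210}{328 + \left(\frac{246}{109} + \frac{16}{83}\right)} = - \frac{210}{328 + \frac{22162}{9047}} = - \frac{210}{\frac{2989578}{9047}} = \left(-210\right) \frac{9047}{2989578} = - \frac{316645}{498263}$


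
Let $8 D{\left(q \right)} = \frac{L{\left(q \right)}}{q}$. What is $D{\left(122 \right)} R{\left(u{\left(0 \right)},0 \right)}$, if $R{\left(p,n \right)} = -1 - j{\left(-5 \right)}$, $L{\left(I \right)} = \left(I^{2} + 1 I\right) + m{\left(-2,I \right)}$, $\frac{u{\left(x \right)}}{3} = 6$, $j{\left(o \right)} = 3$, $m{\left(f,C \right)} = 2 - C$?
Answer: $- \frac{7443}{122} \approx -61.008$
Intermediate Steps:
$u{\left(x \right)} = 18$ ($u{\left(x \right)} = 3 \cdot 6 = 18$)
$L{\left(I \right)} = 2 + I^{2}$ ($L{\left(I \right)} = \left(I^{2} + 1 I\right) - \left(-2 + I\right) = \left(I^{2} + I\right) - \left(-2 + I\right) = \left(I + I^{2}\right) - \left(-2 + I\right) = 2 + I^{2}$)
$D{\left(q \right)} = \frac{2 + q^{2}}{8 q}$ ($D{\left(q \right)} = \frac{\left(2 + q^{2}\right) \frac{1}{q}}{8} = \frac{\frac{1}{q} \left(2 + q^{2}\right)}{8} = \frac{2 + q^{2}}{8 q}$)
$R{\left(p,n \right)} = -4$ ($R{\left(p,n \right)} = -1 - 3 = -4$)
$D{\left(122 \right)} R{\left(u{\left(0 \right)},0 \right)} = \frac{2 + 122^{2}}{8 \cdot 122} \left(-4\right) = \frac{1}{8} \cdot \frac{1}{122} \left(2 + 14884\right) \left(-4\right) = \frac{1}{8} \cdot \frac{1}{122} \cdot 14886 \left(-4\right) = \frac{7443}{488} \left(-4\right) = - \frac{7443}{122}$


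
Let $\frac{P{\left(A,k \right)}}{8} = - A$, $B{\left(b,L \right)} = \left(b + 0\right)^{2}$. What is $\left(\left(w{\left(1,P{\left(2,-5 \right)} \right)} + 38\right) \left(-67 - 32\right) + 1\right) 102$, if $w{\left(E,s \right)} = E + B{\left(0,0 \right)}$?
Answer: $-393720$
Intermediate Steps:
$B{\left(b,L \right)} = b^{2}$
$P{\left(A,k \right)} = - 8 A$ ($P{\left(A,k \right)} = 8 \left(- A\right) = - 8 A$)
$w{\left(E,s \right)} = E$ ($w{\left(E,s \right)} = E + 0^{2} = E + 0 = E$)
$\left(\left(w{\left(1,P{\left(2,-5 \right)} \right)} + 38\right) \left(-67 - 32\right) + 1\right) 102 = \left(\left(1 + 38\right) \left(-67 - 32\right) + 1\right) 102 = \left(39 \left(-99\right) + 1\right) 102 = \left(-3861 + 1\right) 102 = \left(-3860\right) 102 = -393720$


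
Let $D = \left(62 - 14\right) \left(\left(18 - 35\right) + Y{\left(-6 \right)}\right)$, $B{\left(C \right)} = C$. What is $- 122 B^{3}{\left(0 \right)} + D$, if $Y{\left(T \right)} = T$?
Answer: $-1104$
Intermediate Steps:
$D = -1104$ ($D = \left(62 - 14\right) \left(\left(18 - 35\right) - 6\right) = 48 \left(\left(18 - 35\right) - 6\right) = 48 \left(-17 - 6\right) = 48 \left(-23\right) = -1104$)
$- 122 B^{3}{\left(0 \right)} + D = - 122 \cdot 0^{3} - 1104 = \left(-122\right) 0 - 1104 = 0 - 1104 = -1104$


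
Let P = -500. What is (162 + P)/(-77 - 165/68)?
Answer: 22984/5401 ≈ 4.2555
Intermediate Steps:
(162 + P)/(-77 - 165/68) = (162 - 500)/(-77 - 165/68) = -338/(-77 - 165*1/68) = -338/(-77 - 165/68) = -338/(-5401/68) = -338*(-68/5401) = 22984/5401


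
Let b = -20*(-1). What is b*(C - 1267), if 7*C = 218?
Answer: -173020/7 ≈ -24717.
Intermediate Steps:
C = 218/7 (C = (⅐)*218 = 218/7 ≈ 31.143)
b = 20
b*(C - 1267) = 20*(218/7 - 1267) = 20*(-8651/7) = -173020/7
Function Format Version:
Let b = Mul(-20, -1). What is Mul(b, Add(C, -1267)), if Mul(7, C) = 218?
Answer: Rational(-173020, 7) ≈ -24717.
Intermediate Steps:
C = Rational(218, 7) (C = Mul(Rational(1, 7), 218) = Rational(218, 7) ≈ 31.143)
b = 20
Mul(b, Add(C, -1267)) = Mul(20, Add(Rational(218, 7), -1267)) = Mul(20, Rational(-8651, 7)) = Rational(-173020, 7)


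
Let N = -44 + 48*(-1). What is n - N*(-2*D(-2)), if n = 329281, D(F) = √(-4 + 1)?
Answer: 329281 - 184*I*√3 ≈ 3.2928e+5 - 318.7*I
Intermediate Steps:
D(F) = I*√3 (D(F) = √(-3) = I*√3)
N = -92 (N = -44 - 48 = -92)
n - N*(-2*D(-2)) = 329281 - (-92)*(-2*I*√3) = 329281 - 184*I*√3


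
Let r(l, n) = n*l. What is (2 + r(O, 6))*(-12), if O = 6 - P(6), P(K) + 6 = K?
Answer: -456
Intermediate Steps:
P(K) = -6 + K
O = 6 (O = 6 - (-6 + 6) = 6 - 1*0 = 6 + 0 = 6)
r(l, n) = l*n
(2 + r(O, 6))*(-12) = (2 + 6*6)*(-12) = (2 + 36)*(-12) = 38*(-12) = -456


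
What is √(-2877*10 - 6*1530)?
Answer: 5*I*√1518 ≈ 194.81*I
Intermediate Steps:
√(-2877*10 - 6*1530) = √(-28770 - 9180) = √(-37950) = 5*I*√1518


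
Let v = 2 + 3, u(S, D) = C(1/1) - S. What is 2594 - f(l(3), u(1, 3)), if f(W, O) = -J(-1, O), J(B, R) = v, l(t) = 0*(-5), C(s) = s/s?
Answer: 2599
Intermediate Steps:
C(s) = 1
l(t) = 0
u(S, D) = 1 - S
v = 5
J(B, R) = 5
f(W, O) = -5 (f(W, O) = -1*5 = -5)
2594 - f(l(3), u(1, 3)) = 2594 - 1*(-5) = 2594 + 5 = 2599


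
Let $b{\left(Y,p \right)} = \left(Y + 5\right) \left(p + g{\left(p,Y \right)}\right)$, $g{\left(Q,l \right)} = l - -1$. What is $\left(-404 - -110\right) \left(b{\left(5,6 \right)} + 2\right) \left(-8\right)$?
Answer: $286944$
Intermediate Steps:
$g{\left(Q,l \right)} = 1 + l$ ($g{\left(Q,l \right)} = l + 1 = 1 + l$)
$b{\left(Y,p \right)} = \left(5 + Y\right) \left(1 + Y + p\right)$ ($b{\left(Y,p \right)} = \left(Y + 5\right) \left(p + \left(1 + Y\right)\right) = \left(5 + Y\right) \left(1 + Y + p\right)$)
$\left(-404 - -110\right) \left(b{\left(5,6 \right)} + 2\right) \left(-8\right) = \left(-404 - -110\right) \left(\left(5 + 5^{2} + 5 \cdot 6 + 6 \cdot 5 + 5 \cdot 6\right) + 2\right) \left(-8\right) = \left(-404 + \left(-120 + 230\right)\right) \left(\left(5 + 25 + 30 + 30 + 30\right) + 2\right) \left(-8\right) = \left(-404 + 110\right) \left(120 + 2\right) \left(-8\right) = - 294 \cdot 122 \left(-8\right) = \left(-294\right) \left(-976\right) = 286944$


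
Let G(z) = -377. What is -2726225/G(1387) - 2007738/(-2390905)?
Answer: 224789720719/31081765 ≈ 7232.2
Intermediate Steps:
-2726225/G(1387) - 2007738/(-2390905) = -2726225/(-377) - 2007738/(-2390905) = -2726225*(-1/377) - 2007738*(-1/2390905) = 2726225/377 + 2007738/2390905 = 224789720719/31081765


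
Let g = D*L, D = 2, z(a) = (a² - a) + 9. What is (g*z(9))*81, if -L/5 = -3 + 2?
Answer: 65610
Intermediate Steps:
L = 5 (L = -5*(-3 + 2) = -5*(-1) = 5)
z(a) = 9 + a² - a
g = 10 (g = 2*5 = 10)
(g*z(9))*81 = (10*(9 + 9² - 1*9))*81 = (10*(9 + 81 - 9))*81 = (10*81)*81 = 810*81 = 65610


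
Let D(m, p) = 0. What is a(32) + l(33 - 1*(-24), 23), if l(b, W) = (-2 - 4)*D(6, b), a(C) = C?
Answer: 32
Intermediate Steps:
l(b, W) = 0 (l(b, W) = (-2 - 4)*0 = -6*0 = 0)
a(32) + l(33 - 1*(-24), 23) = 32 + 0 = 32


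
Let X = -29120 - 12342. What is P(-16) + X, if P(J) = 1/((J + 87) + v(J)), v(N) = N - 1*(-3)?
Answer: -2404795/58 ≈ -41462.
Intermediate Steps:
v(N) = 3 + N (v(N) = N + 3 = 3 + N)
P(J) = 1/(90 + 2*J) (P(J) = 1/((J + 87) + (3 + J)) = 1/((87 + J) + (3 + J)) = 1/(90 + 2*J))
X = -41462
P(-16) + X = 1/(2*(45 - 16)) - 41462 = (1/2)/29 - 41462 = (1/2)*(1/29) - 41462 = 1/58 - 41462 = -2404795/58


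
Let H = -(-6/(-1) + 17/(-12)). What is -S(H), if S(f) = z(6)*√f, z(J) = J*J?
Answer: -6*I*√165 ≈ -77.071*I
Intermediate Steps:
z(J) = J²
H = -55/12 (H = -(-6*(-1) + 17*(-1/12)) = -(6 - 17/12) = -1*55/12 = -55/12 ≈ -4.5833)
S(f) = 36*√f (S(f) = 6²*√f = 36*√f)
-S(H) = -36*√(-55/12) = -36*I*√165/6 = -6*I*√165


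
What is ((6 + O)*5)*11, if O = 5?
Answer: 605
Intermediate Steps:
((6 + O)*5)*11 = ((6 + 5)*5)*11 = (11*5)*11 = 55*11 = 605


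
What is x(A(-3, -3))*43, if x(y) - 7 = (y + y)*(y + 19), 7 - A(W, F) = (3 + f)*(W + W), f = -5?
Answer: -5719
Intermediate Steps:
A(W, F) = 7 + 4*W (A(W, F) = 7 - (3 - 5)*(W + W) = 7 - (-2)*2*W = 7 - (-4)*W = 7 + 4*W)
x(y) = 7 + 2*y*(19 + y) (x(y) = 7 + (y + y)*(y + 19) = 7 + (2*y)*(19 + y) = 7 + 2*y*(19 + y))
x(A(-3, -3))*43 = (7 + 2*(7 + 4*(-3))² + 38*(7 + 4*(-3)))*43 = (7 + 2*(7 - 12)² + 38*(7 - 12))*43 = (7 + 2*(-5)² + 38*(-5))*43 = (7 + 2*25 - 190)*43 = (7 + 50 - 190)*43 = -133*43 = -5719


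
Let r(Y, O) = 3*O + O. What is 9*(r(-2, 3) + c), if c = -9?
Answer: 27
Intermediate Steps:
r(Y, O) = 4*O
9*(r(-2, 3) + c) = 9*(4*3 - 9) = 9*(12 - 9) = 9*3 = 27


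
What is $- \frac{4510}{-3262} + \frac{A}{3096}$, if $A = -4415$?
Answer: $- \frac{219385}{5049576} \approx -0.043446$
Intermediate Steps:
$- \frac{4510}{-3262} + \frac{A}{3096} = - \frac{4510}{-3262} - \frac{4415}{3096} = \left(-4510\right) \left(- \frac{1}{3262}\right) - \frac{4415}{3096} = \frac{2255}{1631} - \frac{4415}{3096} = - \frac{219385}{5049576}$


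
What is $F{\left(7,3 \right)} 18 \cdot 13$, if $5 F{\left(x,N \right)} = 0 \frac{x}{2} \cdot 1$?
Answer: $0$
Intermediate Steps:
$F{\left(x,N \right)} = 0$ ($F{\left(x,N \right)} = \frac{0 \frac{x}{2} \cdot 1}{5} = \frac{0 \cdot 1}{5} = \frac{1}{5} \cdot 0 = 0$)
$F{\left(7,3 \right)} 18 \cdot 13 = 0 \cdot 18 \cdot 13 = 0 \cdot 13 = 0$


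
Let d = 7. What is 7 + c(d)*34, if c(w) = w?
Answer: 245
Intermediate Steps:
7 + c(d)*34 = 7 + 7*34 = 7 + 238 = 245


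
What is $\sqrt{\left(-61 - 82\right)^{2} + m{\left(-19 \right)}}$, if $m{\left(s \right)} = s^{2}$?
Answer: $\sqrt{20810} \approx 144.26$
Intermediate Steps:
$\sqrt{\left(-61 - 82\right)^{2} + m{\left(-19 \right)}} = \sqrt{\left(-61 - 82\right)^{2} + \left(-19\right)^{2}} = \sqrt{\left(-143\right)^{2} + 361} = \sqrt{20449 + 361} = \sqrt{20810}$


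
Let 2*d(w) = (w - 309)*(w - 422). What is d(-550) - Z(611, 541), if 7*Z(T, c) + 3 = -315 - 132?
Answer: 2922768/7 ≈ 4.1754e+5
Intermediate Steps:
Z(T, c) = -450/7 (Z(T, c) = -3/7 + (-315 - 132)/7 = -3/7 + (⅐)*(-447) = -3/7 - 447/7 = -450/7)
d(w) = (-422 + w)*(-309 + w)/2 (d(w) = ((w - 309)*(w - 422))/2 = ((-309 + w)*(-422 + w))/2 = ((-422 + w)*(-309 + w))/2 = (-422 + w)*(-309 + w)/2)
d(-550) - Z(611, 541) = (65199 + (½)*(-550)² - 731/2*(-550)) - 1*(-450/7) = (65199 + (½)*302500 + 201025) + 450/7 = (65199 + 151250 + 201025) + 450/7 = 417474 + 450/7 = 2922768/7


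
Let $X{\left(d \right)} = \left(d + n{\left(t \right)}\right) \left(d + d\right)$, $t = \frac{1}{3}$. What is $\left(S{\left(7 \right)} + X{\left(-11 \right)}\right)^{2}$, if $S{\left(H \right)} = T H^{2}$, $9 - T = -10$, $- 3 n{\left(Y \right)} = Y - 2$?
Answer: $\frac{109139809}{81} \approx 1.3474 \cdot 10^{6}$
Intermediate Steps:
$t = \frac{1}{3} \approx 0.33333$
$n{\left(Y \right)} = \frac{2}{3} - \frac{Y}{3}$ ($n{\left(Y \right)} = - \frac{Y - 2}{3} = - \frac{-2 + Y}{3} = \frac{2}{3} - \frac{Y}{3}$)
$T = 19$ ($T = 9 - -10 = 9 + 10 = 19$)
$S{\left(H \right)} = 19 H^{2}$
$X{\left(d \right)} = 2 d \left(\frac{5}{9} + d\right)$ ($X{\left(d \right)} = \left(d + \left(\frac{2}{3} - \frac{1}{9}\right)\right) \left(d + d\right) = \left(d + \left(\frac{2}{3} - \frac{1}{9}\right)\right) 2 d = \left(d + \frac{5}{9}\right) 2 d = \left(\frac{5}{9} + d\right) 2 d = 2 d \left(\frac{5}{9} + d\right)$)
$\left(S{\left(7 \right)} + X{\left(-11 \right)}\right)^{2} = \left(19 \cdot 7^{2} + \frac{2}{9} \left(-11\right) \left(5 + 9 \left(-11\right)\right)\right)^{2} = \left(19 \cdot 49 + \frac{2}{9} \left(-11\right) \left(5 - 99\right)\right)^{2} = \left(931 + \frac{2}{9} \left(-11\right) \left(-94\right)\right)^{2} = \left(931 + \frac{2068}{9}\right)^{2} = \left(\frac{10447}{9}\right)^{2} = \frac{109139809}{81}$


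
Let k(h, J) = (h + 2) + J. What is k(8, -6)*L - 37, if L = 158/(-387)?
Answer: -14951/387 ≈ -38.633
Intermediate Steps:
k(h, J) = 2 + J + h (k(h, J) = (2 + h) + J = 2 + J + h)
L = -158/387 (L = 158*(-1/387) = -158/387 ≈ -0.40827)
k(8, -6)*L - 37 = (2 - 6 + 8)*(-158/387) - 37 = 4*(-158/387) - 37 = -632/387 - 37 = -14951/387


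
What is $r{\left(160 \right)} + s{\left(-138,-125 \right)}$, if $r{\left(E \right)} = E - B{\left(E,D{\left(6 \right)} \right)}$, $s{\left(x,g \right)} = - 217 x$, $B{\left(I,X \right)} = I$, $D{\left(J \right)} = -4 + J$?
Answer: $29946$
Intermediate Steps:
$r{\left(E \right)} = 0$ ($r{\left(E \right)} = E - E = 0$)
$r{\left(160 \right)} + s{\left(-138,-125 \right)} = 0 - -29946 = 0 + 29946 = 29946$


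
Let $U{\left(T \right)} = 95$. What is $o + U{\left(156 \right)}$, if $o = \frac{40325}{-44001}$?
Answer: $\frac{4139770}{44001} \approx 94.083$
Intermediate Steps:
$o = - \frac{40325}{44001}$ ($o = 40325 \left(- \frac{1}{44001}\right) = - \frac{40325}{44001} \approx -0.91646$)
$o + U{\left(156 \right)} = - \frac{40325}{44001} + 95 = \frac{4139770}{44001}$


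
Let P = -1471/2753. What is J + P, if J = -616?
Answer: -1697319/2753 ≈ -616.53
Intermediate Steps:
P = -1471/2753 (P = -1471*1/2753 = -1471/2753 ≈ -0.53433)
J + P = -616 - 1471/2753 = -1697319/2753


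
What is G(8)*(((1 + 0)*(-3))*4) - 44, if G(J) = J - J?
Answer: -44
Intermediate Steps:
G(J) = 0
G(8)*(((1 + 0)*(-3))*4) - 44 = 0*(((1 + 0)*(-3))*4) - 44 = 0*((1*(-3))*4) - 44 = 0*(-3*4) - 44 = 0*(-12) - 44 = 0 - 44 = -44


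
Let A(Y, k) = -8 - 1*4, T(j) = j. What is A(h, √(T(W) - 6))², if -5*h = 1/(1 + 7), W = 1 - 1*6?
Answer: 144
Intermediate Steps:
W = -5 (W = 1 - 6 = -5)
h = -1/40 (h = -1/(5*(1 + 7)) = -⅕/8 = -⅕*⅛ = -1/40 ≈ -0.025000)
A(Y, k) = -12 (A(Y, k) = -8 - 4 = -12)
A(h, √(T(W) - 6))² = (-12)² = 144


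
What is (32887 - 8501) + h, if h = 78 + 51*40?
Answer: 26504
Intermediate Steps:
h = 2118 (h = 78 + 2040 = 2118)
(32887 - 8501) + h = (32887 - 8501) + 2118 = 24386 + 2118 = 26504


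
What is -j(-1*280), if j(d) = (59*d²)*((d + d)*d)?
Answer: -725294080000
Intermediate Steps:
j(d) = 118*d⁴ (j(d) = (59*d²)*((2*d)*d) = (59*d²)*(2*d²) = 118*d⁴)
-j(-1*280) = -118*(-1*280)⁴ = -118*(-280)⁴ = -118*6146560000 = -1*725294080000 = -725294080000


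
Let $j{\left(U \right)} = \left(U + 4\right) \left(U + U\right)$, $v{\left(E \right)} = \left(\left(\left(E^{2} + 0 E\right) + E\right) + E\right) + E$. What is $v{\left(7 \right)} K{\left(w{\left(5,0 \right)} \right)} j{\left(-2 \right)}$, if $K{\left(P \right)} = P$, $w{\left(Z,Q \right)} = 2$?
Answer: $-1120$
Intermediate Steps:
$v{\left(E \right)} = E^{2} + 3 E$ ($v{\left(E \right)} = \left(\left(\left(E^{2} + 0\right) + E\right) + E\right) + E = \left(\left(E^{2} + E\right) + E\right) + E = \left(\left(E + E^{2}\right) + E\right) + E = \left(E^{2} + 2 E\right) + E = E^{2} + 3 E$)
$j{\left(U \right)} = 2 U \left(4 + U\right)$ ($j{\left(U \right)} = \left(4 + U\right) 2 U = 2 U \left(4 + U\right)$)
$v{\left(7 \right)} K{\left(w{\left(5,0 \right)} \right)} j{\left(-2 \right)} = 7 \left(3 + 7\right) 2 \cdot 2 \left(-2\right) \left(4 - 2\right) = 7 \cdot 10 \cdot 2 \cdot 2 \left(-2\right) 2 = 70 \cdot 2 \left(-8\right) = 140 \left(-8\right) = -1120$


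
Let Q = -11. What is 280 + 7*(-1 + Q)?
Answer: 196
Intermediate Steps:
280 + 7*(-1 + Q) = 280 + 7*(-1 - 11) = 280 + 7*(-12) = 280 - 84 = 196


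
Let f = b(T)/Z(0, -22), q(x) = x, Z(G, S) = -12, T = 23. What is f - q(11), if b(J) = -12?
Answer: -10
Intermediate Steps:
f = 1 (f = -12/(-12) = -12*(-1/12) = 1)
f - q(11) = 1 - 1*11 = 1 - 11 = -10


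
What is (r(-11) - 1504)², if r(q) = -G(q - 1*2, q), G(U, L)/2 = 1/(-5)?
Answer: 56520324/25 ≈ 2.2608e+6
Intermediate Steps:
G(U, L) = -⅖ (G(U, L) = 2/(-5) = 2*(-⅕) = -⅖)
r(q) = ⅖ (r(q) = -1*(-⅖) = ⅖)
(r(-11) - 1504)² = (⅖ - 1504)² = (-7518/5)² = 56520324/25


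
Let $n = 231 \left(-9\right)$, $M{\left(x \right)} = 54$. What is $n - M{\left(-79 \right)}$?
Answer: $-2133$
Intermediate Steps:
$n = -2079$
$n - M{\left(-79 \right)} = -2079 - 54 = -2133$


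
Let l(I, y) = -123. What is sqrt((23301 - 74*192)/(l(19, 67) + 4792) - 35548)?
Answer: I*sqrt(15814047739)/667 ≈ 188.54*I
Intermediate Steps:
sqrt((23301 - 74*192)/(l(19, 67) + 4792) - 35548) = sqrt((23301 - 74*192)/(-123 + 4792) - 35548) = sqrt((23301 - 14208)/4669 - 35548) = sqrt(9093*(1/4669) - 35548) = sqrt(1299/667 - 35548) = sqrt(-23709217/667) = I*sqrt(15814047739)/667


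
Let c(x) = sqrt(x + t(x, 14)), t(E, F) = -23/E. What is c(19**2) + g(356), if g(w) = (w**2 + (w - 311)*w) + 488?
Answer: 143244 + sqrt(130298)/19 ≈ 1.4326e+5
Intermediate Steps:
c(x) = sqrt(x - 23/x)
g(w) = 488 + w**2 + w*(-311 + w) (g(w) = (w**2 + (-311 + w)*w) + 488 = (w**2 + w*(-311 + w)) + 488 = 488 + w**2 + w*(-311 + w))
c(19**2) + g(356) = sqrt(19**2 - 23/(19**2)) + (488 - 311*356 + 2*356**2) = sqrt(361 - 23/361) + (488 - 110716 + 2*126736) = sqrt(361 - 23*1/361) + (488 - 110716 + 253472) = sqrt(361 - 23/361) + 143244 = sqrt(130298/361) + 143244 = sqrt(130298)/19 + 143244 = 143244 + sqrt(130298)/19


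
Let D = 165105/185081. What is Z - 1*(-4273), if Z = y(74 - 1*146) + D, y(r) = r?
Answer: 777690386/185081 ≈ 4201.9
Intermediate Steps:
D = 165105/185081 (D = 165105*(1/185081) = 165105/185081 ≈ 0.89207)
Z = -13160727/185081 (Z = (74 - 1*146) + 165105/185081 = (74 - 146) + 165105/185081 = -72 + 165105/185081 = -13160727/185081 ≈ -71.108)
Z - 1*(-4273) = -13160727/185081 - 1*(-4273) = -13160727/185081 + 4273 = 777690386/185081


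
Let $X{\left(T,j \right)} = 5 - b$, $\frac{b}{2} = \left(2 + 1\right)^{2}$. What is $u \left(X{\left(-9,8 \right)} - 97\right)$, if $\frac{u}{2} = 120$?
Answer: $-26400$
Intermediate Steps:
$u = 240$ ($u = 2 \cdot 120 = 240$)
$b = 18$ ($b = 2 \left(2 + 1\right)^{2} = 2 \cdot 3^{2} = 2 \cdot 9 = 18$)
$X{\left(T,j \right)} = -13$ ($X{\left(T,j \right)} = 5 - 18 = -13$)
$u \left(X{\left(-9,8 \right)} - 97\right) = 240 \left(-13 - 97\right) = 240 \left(-110\right) = -26400$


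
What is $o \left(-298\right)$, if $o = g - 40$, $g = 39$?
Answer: $298$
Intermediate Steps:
$o = -1$ ($o = 39 - 40 = -1$)
$o \left(-298\right) = \left(-1\right) \left(-298\right) = 298$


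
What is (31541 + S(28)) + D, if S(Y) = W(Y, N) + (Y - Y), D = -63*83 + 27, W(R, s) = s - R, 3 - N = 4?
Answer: 26310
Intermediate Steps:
N = -1 (N = 3 - 1*4 = 3 - 4 = -1)
D = -5202 (D = -5229 + 27 = -5202)
S(Y) = -1 - Y (S(Y) = (-1 - Y) + (Y - Y) = (-1 - Y) + 0 = -1 - Y)
(31541 + S(28)) + D = (31541 + (-1 - 1*28)) - 5202 = (31541 + (-1 - 28)) - 5202 = (31541 - 29) - 5202 = 31512 - 5202 = 26310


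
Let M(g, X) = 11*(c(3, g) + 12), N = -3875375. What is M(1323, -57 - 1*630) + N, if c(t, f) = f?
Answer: -3860690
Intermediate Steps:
M(g, X) = 132 + 11*g (M(g, X) = 11*(g + 12) = 11*(12 + g) = 132 + 11*g)
M(1323, -57 - 1*630) + N = (132 + 11*1323) - 3875375 = (132 + 14553) - 3875375 = 14685 - 3875375 = -3860690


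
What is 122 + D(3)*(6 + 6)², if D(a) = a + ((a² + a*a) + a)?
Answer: 3578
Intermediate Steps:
D(a) = 2*a + 2*a² (D(a) = a + ((a² + a²) + a) = a + (2*a² + a) = a + (a + 2*a²) = 2*a + 2*a²)
122 + D(3)*(6 + 6)² = 122 + (2*3*(1 + 3))*(6 + 6)² = 122 + (2*3*4)*12² = 122 + 24*144 = 122 + 3456 = 3578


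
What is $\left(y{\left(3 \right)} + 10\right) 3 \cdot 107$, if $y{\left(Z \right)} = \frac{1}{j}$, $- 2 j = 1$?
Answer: $2568$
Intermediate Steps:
$j = - \frac{1}{2}$ ($j = \left(- \frac{1}{2}\right) 1 = - \frac{1}{2} \approx -0.5$)
$y{\left(Z \right)} = -2$ ($y{\left(Z \right)} = \frac{1}{- \frac{1}{2}} = -2$)
$\left(y{\left(3 \right)} + 10\right) 3 \cdot 107 = \left(-2 + 10\right) 3 \cdot 107 = 8 \cdot 3 \cdot 107 = 24 \cdot 107 = 2568$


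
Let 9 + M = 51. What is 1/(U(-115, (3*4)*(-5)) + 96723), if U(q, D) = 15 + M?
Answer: 1/96780 ≈ 1.0333e-5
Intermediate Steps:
M = 42 (M = -9 + 51 = 42)
U(q, D) = 57 (U(q, D) = 15 + 42 = 57)
1/(U(-115, (3*4)*(-5)) + 96723) = 1/(57 + 96723) = 1/96780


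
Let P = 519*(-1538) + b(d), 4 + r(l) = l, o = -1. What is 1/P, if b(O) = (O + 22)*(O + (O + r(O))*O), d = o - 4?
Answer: -1/797117 ≈ -1.2545e-6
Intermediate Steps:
d = -5 (d = -1 - 4 = -5)
r(l) = -4 + l
b(O) = (22 + O)*(O + O*(-4 + 2*O)) (b(O) = (O + 22)*(O + (O + (-4 + O))*O) = (22 + O)*(O + (-4 + 2*O)*O) = (22 + O)*(O + O*(-4 + 2*O)))
P = -797117 (P = 519*(-1538) - 5*(-66 + 2*(-5)² + 41*(-5)) = -798222 - 5*(-66 + 2*25 - 205) = -798222 - 5*(-66 + 50 - 205) = -798222 - 5*(-221) = -798222 + 1105 = -797117)
1/P = 1/(-797117) = -1/797117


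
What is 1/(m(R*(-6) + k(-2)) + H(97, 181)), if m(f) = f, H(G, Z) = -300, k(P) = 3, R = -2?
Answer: -1/285 ≈ -0.0035088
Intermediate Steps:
1/(m(R*(-6) + k(-2)) + H(97, 181)) = 1/((-2*(-6) + 3) - 300) = 1/((12 + 3) - 300) = 1/(15 - 300) = 1/(-285) = -1/285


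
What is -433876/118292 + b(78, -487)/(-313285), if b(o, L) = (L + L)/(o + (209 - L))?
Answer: -13150907625304/3585468817035 ≈ -3.6678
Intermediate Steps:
b(o, L) = 2*L/(209 + o - L) (b(o, L) = (2*L)/(209 + o - L) = 2*L/(209 + o - L))
-433876/118292 + b(78, -487)/(-313285) = -433876/118292 + (2*(-487)/(209 + 78 - 1*(-487)))/(-313285) = -433876*1/118292 + (2*(-487)/(209 + 78 + 487))*(-1/313285) = -108469/29573 + (2*(-487)/774)*(-1/313285) = -108469/29573 + (2*(-487)*(1/774))*(-1/313285) = -108469/29573 - 487/387*(-1/313285) = -108469/29573 + 487/121241295 = -13150907625304/3585468817035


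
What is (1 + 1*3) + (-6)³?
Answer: -212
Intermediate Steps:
(1 + 1*3) + (-6)³ = (1 + 3) - 216 = 4 - 216 = -212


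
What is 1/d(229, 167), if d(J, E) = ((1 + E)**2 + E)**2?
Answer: 1/806048881 ≈ 1.2406e-9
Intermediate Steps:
d(J, E) = (E + (1 + E)**2)**2
1/d(229, 167) = 1/((167 + (1 + 167)**2)**2) = 1/((167 + 168**2)**2) = 1/((167 + 28224)**2) = 1/(28391**2) = 1/806048881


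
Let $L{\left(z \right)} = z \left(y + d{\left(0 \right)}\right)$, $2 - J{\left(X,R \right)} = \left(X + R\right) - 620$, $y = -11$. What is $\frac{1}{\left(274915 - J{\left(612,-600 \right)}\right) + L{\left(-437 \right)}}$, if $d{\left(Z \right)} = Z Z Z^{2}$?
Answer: $\frac{1}{279112} \approx 3.5828 \cdot 10^{-6}$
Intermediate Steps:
$J{\left(X,R \right)} = 622 - R - X$ ($J{\left(X,R \right)} = 2 - \left(\left(X + R\right) - 620\right) = 2 - \left(\left(R + X\right) - 620\right) = 2 - \left(-620 + R + X\right) = 622 - R - X$)
$d{\left(Z \right)} = Z^{4}$ ($d{\left(Z \right)} = Z Z^{3} = Z^{4}$)
$L{\left(z \right)} = - 11 z$ ($L{\left(z \right)} = z \left(-11 + 0^{4}\right) = z \left(-11 + 0\right) = z \left(-11\right) = - 11 z$)
$\frac{1}{\left(274915 - J{\left(612,-600 \right)}\right) + L{\left(-437 \right)}} = \frac{1}{\left(274915 - \left(622 - -600 - 612\right)\right) - -4807} = \frac{1}{\left(274915 - \left(622 + 600 - 612\right)\right) + 4807} = \frac{1}{\left(274915 - 610\right) + 4807} = \frac{1}{274305 + 4807} = \frac{1}{279112}$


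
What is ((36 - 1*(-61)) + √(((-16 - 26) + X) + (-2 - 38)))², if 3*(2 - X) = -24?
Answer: 9337 + 1164*I*√2 ≈ 9337.0 + 1646.1*I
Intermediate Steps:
X = 10 (X = 2 - ⅓*(-24) = 2 + 8 = 10)
((36 - 1*(-61)) + √(((-16 - 26) + X) + (-2 - 38)))² = ((36 - 1*(-61)) + √(((-16 - 26) + 10) + (-2 - 38)))² = ((36 + 61) + √((-42 + 10) - 40))² = (97 + √(-32 - 40))² = (97 + √(-72))² = (97 + 6*I*√2)²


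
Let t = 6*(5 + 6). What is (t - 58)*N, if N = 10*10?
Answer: 800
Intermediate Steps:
N = 100
t = 66 (t = 6*11 = 66)
(t - 58)*N = (66 - 58)*100 = 8*100 = 800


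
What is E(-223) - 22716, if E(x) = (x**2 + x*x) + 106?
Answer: 76848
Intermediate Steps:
E(x) = 106 + 2*x**2 (E(x) = (x**2 + x**2) + 106 = 2*x**2 + 106 = 106 + 2*x**2)
E(-223) - 22716 = (106 + 2*(-223)**2) - 22716 = (106 + 2*49729) - 22716 = (106 + 99458) - 22716 = 99564 - 22716 = 76848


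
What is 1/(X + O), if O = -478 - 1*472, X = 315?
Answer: -1/635 ≈ -0.0015748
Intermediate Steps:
O = -950 (O = -478 - 472 = -950)
1/(X + O) = 1/(315 - 950) = 1/(-635) = -1/635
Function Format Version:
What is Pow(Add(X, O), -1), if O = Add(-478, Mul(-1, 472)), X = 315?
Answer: Rational(-1, 635) ≈ -0.0015748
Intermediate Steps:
O = -950 (O = Add(-478, -472) = -950)
Pow(Add(X, O), -1) = Pow(Add(315, -950), -1) = Pow(-635, -1) = Rational(-1, 635)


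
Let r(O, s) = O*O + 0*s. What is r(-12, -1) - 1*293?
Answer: -149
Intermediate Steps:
r(O, s) = O**2 (r(O, s) = O**2 + 0 = O**2)
r(-12, -1) - 1*293 = (-12)**2 - 1*293 = 144 - 293 = -149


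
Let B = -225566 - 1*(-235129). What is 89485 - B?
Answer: 79922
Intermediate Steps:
B = 9563 (B = -225566 + 235129 = 9563)
89485 - B = 89485 - 1*9563 = 89485 - 9563 = 79922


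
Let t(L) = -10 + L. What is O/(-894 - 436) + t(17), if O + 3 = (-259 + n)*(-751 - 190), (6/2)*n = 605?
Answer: -133913/3990 ≈ -33.562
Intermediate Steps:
n = 605/3 (n = (⅓)*605 = 605/3 ≈ 201.67)
O = 161843/3 (O = -3 + (-259 + 605/3)*(-751 - 190) = -3 - 172/3*(-941) = -3 + 161852/3 = 161843/3 ≈ 53948.)
O/(-894 - 436) + t(17) = 161843/(3*(-894 - 436)) + (-10 + 17) = (161843/3)/(-1330) + 7 = (161843/3)*(-1/1330) + 7 = -161843/3990 + 7 = -133913/3990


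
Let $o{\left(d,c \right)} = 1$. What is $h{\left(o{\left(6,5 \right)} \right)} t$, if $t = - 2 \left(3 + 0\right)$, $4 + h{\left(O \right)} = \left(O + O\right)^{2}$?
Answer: $0$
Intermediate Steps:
$h{\left(O \right)} = -4 + 4 O^{2}$ ($h{\left(O \right)} = -4 + \left(O + O\right)^{2} = -4 + \left(2 O\right)^{2} = -4 + 4 O^{2}$)
$t = -6$ ($t = \left(-2\right) 3 = -6$)
$h{\left(o{\left(6,5 \right)} \right)} t = \left(-4 + 4 \cdot 1^{2}\right) \left(-6\right) = \left(-4 + 4 \cdot 1\right) \left(-6\right) = \left(-4 + 4\right) \left(-6\right) = 0 \left(-6\right) = 0$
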